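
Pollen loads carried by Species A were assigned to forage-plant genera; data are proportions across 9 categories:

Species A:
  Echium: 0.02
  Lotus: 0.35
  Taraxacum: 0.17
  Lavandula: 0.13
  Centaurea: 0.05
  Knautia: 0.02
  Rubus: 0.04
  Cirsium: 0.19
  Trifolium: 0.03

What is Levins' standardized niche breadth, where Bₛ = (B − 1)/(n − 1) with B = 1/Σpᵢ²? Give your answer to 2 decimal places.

0.47

Σpᵢ² = 0.02² + 0.35² + 0.17² + 0.13² + 0.05² + 0.02² + 0.04² + 0.19² + 0.03² = 0.0004 + 0.1225 + 0.0289 + 0.0169 + 0.0025 + 0.0004 + 0.0016 + 0.0361 + 0.0009 = 0.2102
B = 1 / 0.2102 = 4.7574
Bₛ = (B − 1)/(n − 1) = (4.7574 − 1)/(9 − 1) = 3.7574/8 = 0.4697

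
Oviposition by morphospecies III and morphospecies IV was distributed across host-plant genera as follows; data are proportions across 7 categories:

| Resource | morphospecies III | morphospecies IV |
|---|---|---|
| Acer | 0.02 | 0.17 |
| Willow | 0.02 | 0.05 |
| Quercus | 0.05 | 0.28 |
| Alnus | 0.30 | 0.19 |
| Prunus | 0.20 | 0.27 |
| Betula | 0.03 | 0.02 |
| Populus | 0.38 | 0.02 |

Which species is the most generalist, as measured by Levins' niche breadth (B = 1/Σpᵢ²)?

morphospecies IV

Σp_IIIᵢ² = 0.02² + 0.02² + 0.05² + 0.30² + 0.20² + 0.03² + 0.38² = 0.0004 + 0.0004 + 0.0025 + 0.0900 + 0.0400 + 0.0009 + 0.1444 = 0.2786
B_III = 1 / 0.2786 = 3.5894
Σp_IVᵢ² = 0.17² + 0.05² + 0.28² + 0.19² + 0.27² + 0.02² + 0.02² = 0.0289 + 0.0025 + 0.0784 + 0.0361 + 0.0729 + 0.0004 + 0.0004 = 0.2196
B_IV = 1 / 0.2196 = 4.5537
Highest B → broadest niche (most generalist): morphospecies IV (B = 4.55).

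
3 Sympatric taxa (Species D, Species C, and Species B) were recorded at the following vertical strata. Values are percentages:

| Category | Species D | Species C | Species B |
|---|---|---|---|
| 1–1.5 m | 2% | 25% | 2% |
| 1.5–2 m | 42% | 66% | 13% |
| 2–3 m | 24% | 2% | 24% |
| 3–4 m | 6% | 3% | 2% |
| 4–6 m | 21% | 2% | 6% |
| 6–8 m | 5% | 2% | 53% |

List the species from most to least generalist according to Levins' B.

Species D > Species B > Species C

Convert percentages to proportions (divide by 100).
Σp_Dᵢ² = 0.02² + 0.42² + 0.24² + 0.06² + 0.21² + 0.05² = 0.0004 + 0.1764 + 0.0576 + 0.0036 + 0.0441 + 0.0025 = 0.2846
B_D = 1 / 0.2846 = 3.5137
Σp_Cᵢ² = 0.25² + 0.66² + 0.02² + 0.03² + 0.02² + 0.02² = 0.0625 + 0.4356 + 0.0004 + 0.0009 + 0.0004 + 0.0004 = 0.5002
B_C = 1 / 0.5002 = 1.9992
Σp_Bᵢ² = 0.02² + 0.13² + 0.24² + 0.02² + 0.06² + 0.53² = 0.0004 + 0.0169 + 0.0576 + 0.0004 + 0.0036 + 0.2809 = 0.3598
B_B = 1 / 0.3598 = 2.7793
Ranking by B (broadest → narrowest): Species D (3.51) > Species B (2.78) > Species C (2.00)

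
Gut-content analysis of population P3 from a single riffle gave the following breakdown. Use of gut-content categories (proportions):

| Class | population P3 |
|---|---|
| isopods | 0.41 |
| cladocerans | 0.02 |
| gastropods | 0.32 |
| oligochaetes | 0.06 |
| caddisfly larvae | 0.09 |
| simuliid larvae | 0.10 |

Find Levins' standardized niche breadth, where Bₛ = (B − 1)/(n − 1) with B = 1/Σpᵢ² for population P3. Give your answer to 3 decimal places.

Σpᵢ² = 0.41² + 0.02² + 0.32² + 0.06² + 0.09² + 0.10² = 0.1681 + 0.0004 + 0.1024 + 0.0036 + 0.0081 + 0.0100 = 0.2926
B = 1 / 0.2926 = 3.41763
Bₛ = (B − 1)/(n − 1) = (3.41763 − 1)/(6 − 1) = 2.41763/5 = 0.48353

0.484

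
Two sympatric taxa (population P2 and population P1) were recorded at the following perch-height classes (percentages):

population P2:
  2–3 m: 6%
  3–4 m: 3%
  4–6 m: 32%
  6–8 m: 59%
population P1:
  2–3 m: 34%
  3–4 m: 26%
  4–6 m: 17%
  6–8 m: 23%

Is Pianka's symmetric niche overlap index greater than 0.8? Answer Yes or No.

No

Convert percentages to proportions (divide by 100).
Σ p₁ᵢp₂ᵢ = 0.0204 + 0.0078 + 0.0544 + 0.1357 = 0.2183
Σp_1ᵢ² = 0.06² + 0.03² + 0.32² + 0.59² = 0.0036 + 0.0009 + 0.1024 + 0.3481 = 0.4550
Σp_2ᵢ² = 0.34² + 0.26² + 0.17² + 0.23² = 0.1156 + 0.0676 + 0.0289 + 0.0529 = 0.2650
O = 0.2183 / √(0.4550 × 0.2650) = 0.2183 / 0.34724 = 0.6287
O = 0.6287 < 0.8 → No.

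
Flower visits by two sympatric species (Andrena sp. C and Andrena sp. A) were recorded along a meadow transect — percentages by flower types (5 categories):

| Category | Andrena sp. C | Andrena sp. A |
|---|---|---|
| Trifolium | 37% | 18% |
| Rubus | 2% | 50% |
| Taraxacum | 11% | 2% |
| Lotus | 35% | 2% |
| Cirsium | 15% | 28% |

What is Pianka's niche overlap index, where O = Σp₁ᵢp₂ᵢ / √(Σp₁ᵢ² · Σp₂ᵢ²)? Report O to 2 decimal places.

Convert percentages to proportions (divide by 100).
Σ p₁ᵢp₂ᵢ = 0.0666 + 0.0100 + 0.0022 + 0.0070 + 0.0420 = 0.1278
Σp_1ᵢ² = 0.37² + 0.02² + 0.11² + 0.35² + 0.15² = 0.1369 + 0.0004 + 0.0121 + 0.1225 + 0.0225 = 0.2944
Σp_2ᵢ² = 0.18² + 0.50² + 0.02² + 0.02² + 0.28² = 0.0324 + 0.2500 + 0.0004 + 0.0004 + 0.0784 = 0.3616
O = 0.1278 / √(0.2944 × 0.3616) = 0.1278 / 0.32627 = 0.3917

0.39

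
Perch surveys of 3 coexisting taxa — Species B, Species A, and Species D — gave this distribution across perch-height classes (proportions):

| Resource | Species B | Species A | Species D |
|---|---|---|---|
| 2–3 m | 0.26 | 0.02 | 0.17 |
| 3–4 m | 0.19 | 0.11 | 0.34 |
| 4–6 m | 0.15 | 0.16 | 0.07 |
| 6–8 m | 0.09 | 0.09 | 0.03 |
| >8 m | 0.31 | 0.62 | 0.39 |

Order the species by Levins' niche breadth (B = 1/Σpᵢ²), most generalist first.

Species B > Species D > Species A

Σp_Bᵢ² = 0.26² + 0.19² + 0.15² + 0.09² + 0.31² = 0.0676 + 0.0361 + 0.0225 + 0.0081 + 0.0961 = 0.2304
B_B = 1 / 0.2304 = 4.3403
Σp_Aᵢ² = 0.02² + 0.11² + 0.16² + 0.09² + 0.62² = 0.0004 + 0.0121 + 0.0256 + 0.0081 + 0.3844 = 0.4306
B_A = 1 / 0.4306 = 2.3223
Σp_Dᵢ² = 0.17² + 0.34² + 0.07² + 0.03² + 0.39² = 0.0289 + 0.1156 + 0.0049 + 0.0009 + 0.1521 = 0.3024
B_D = 1 / 0.3024 = 3.3069
Ranking by B (broadest → narrowest): Species B (4.34) > Species D (3.31) > Species A (2.32)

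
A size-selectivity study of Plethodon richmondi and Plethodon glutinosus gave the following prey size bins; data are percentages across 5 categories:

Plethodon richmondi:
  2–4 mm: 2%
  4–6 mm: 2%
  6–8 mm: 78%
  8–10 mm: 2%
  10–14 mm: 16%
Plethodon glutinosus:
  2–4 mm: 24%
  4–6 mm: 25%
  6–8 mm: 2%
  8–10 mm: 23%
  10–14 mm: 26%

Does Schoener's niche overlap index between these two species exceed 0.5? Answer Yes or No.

No

Convert percentages to proportions (divide by 100).
Σ|p₁ᵢ − p₂ᵢ| = 0.22 + 0.23 + 0.76 + 0.21 + 0.10 = 1.52
D = 1 − ½ × 1.52 = 1 − 0.760 = 0.2400
D = 0.2400 < 0.5 → No.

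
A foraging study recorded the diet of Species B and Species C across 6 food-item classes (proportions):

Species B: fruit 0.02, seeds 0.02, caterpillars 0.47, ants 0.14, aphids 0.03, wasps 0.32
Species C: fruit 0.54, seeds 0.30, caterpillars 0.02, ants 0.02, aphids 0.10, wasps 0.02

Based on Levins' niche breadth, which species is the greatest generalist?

Σp_Bᵢ² = 0.02² + 0.02² + 0.47² + 0.14² + 0.03² + 0.32² = 0.0004 + 0.0004 + 0.2209 + 0.0196 + 0.0009 + 0.1024 = 0.3446
B_B = 1 / 0.3446 = 2.9019
Σp_Cᵢ² = 0.54² + 0.30² + 0.02² + 0.02² + 0.10² + 0.02² = 0.2916 + 0.0900 + 0.0004 + 0.0004 + 0.0100 + 0.0004 = 0.3928
B_C = 1 / 0.3928 = 2.5458
Highest B → broadest niche (most generalist): Species B (B = 2.90).

Species B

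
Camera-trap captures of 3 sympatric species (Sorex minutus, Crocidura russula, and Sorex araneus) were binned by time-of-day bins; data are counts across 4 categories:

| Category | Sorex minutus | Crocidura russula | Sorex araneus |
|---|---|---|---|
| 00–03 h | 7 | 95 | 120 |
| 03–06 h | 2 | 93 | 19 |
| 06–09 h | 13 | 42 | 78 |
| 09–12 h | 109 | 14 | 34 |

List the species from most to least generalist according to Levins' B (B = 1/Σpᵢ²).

Crocidura russula > Sorex araneus > Sorex minutus

Proportions for Sorex minutus (n=131): 7/131=0.0534, 2/131=0.0153, 13/131=0.0992, 109/131=0.8321
Proportions for Crocidura russula (n=244): 95/244=0.3893, 93/244=0.3811, 42/244=0.1721, 14/244=0.0574
Proportions for Sorex araneus (n=251): 120/251=0.4781, 19/251=0.0757, 78/251=0.3108, 34/251=0.1355
Σp_minuᵢ² = 0.0534² + 0.0153² + 0.0992² + 0.8321² = 0.002852 + 0.000234 + 0.009841 + 0.692390 = 0.705317
B_minu = 1 / 0.705317 = 1.4178
Σp_russᵢ² = 0.3893² + 0.3811² + 0.1721² + 0.0574² = 0.151554 + 0.145237 + 0.029618 + 0.003295 = 0.329704
B_russ = 1 / 0.329704 = 3.0330
Σp_aranᵢ² = 0.4781² + 0.0757² + 0.3108² + 0.1355² = 0.228580 + 0.005730 + 0.096597 + 0.018360 = 0.349267
B_aran = 1 / 0.349267 = 2.8631
Ranking by B (broadest → narrowest): Crocidura russula (3.03) > Sorex araneus (2.86) > Sorex minutus (1.42)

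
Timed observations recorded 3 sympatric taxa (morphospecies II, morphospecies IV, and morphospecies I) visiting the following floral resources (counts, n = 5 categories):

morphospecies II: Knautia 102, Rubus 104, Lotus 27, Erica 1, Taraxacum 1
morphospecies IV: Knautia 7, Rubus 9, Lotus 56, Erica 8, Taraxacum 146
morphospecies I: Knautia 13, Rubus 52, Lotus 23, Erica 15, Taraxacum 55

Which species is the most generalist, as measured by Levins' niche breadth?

morphospecies I

Proportions for morphospecies II (n=235): 102/235=0.4340, 104/235=0.4426, 27/235=0.1149, 1/235=0.0043, 1/235=0.0043
Proportions for morphospecies IV (n=226): 7/226=0.0310, 9/226=0.0398, 56/226=0.2478, 8/226=0.0354, 146/226=0.6460
Proportions for morphospecies I (n=158): 13/158=0.0823, 52/158=0.3291, 23/158=0.1456, 15/158=0.0949, 55/158=0.3481
Σp_IIᵢ² = 0.4340² + 0.4426² + 0.1149² + 0.0043² + 0.0043² = 0.188356 + 0.195895 + 0.013202 + 0.000018 + 0.000018 = 0.397489
B_II = 1 / 0.397489 = 2.5158
Σp_IVᵢ² = 0.0310² + 0.0398² + 0.2478² + 0.0354² + 0.6460² = 0.000961 + 0.001584 + 0.061405 + 0.001253 + 0.417316 = 0.482519
B_IV = 1 / 0.482519 = 2.0725
Σp_Iᵢ² = 0.0823² + 0.3291² + 0.1456² + 0.0949² + 0.3481² = 0.006773 + 0.108307 + 0.021199 + 0.009006 + 0.121174 = 0.266459
B_I = 1 / 0.266459 = 3.7529
Highest B → broadest niche (most generalist): morphospecies I (B = 3.75).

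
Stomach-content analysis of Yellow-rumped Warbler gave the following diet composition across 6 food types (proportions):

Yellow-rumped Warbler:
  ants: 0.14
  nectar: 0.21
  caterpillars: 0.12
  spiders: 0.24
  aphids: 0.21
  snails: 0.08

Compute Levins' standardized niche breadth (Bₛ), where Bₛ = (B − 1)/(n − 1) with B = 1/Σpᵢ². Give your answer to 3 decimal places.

0.874

Σpᵢ² = 0.14² + 0.21² + 0.12² + 0.24² + 0.21² + 0.08² = 0.0196 + 0.0441 + 0.0144 + 0.0576 + 0.0441 + 0.0064 = 0.1862
B = 1 / 0.1862 = 5.37057
Bₛ = (B − 1)/(n − 1) = (5.37057 − 1)/(6 − 1) = 4.37057/5 = 0.87411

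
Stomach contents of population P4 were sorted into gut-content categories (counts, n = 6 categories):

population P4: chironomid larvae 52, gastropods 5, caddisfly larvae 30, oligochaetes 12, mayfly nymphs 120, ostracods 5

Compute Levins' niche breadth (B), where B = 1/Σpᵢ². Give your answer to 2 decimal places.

2.76

Proportions for population P4 (n=224): 52/224=0.2321, 5/224=0.0223, 30/224=0.1339, 12/224=0.0536, 120/224=0.5357, 5/224=0.0223
Σpᵢ² = 0.2321² + 0.0223² + 0.1339² + 0.0536² + 0.5357² + 0.0223² = 0.053870 + 0.000497 + 0.017929 + 0.002873 + 0.286974 + 0.000497 = 0.362640
B = 1 / 0.362640 = 2.7576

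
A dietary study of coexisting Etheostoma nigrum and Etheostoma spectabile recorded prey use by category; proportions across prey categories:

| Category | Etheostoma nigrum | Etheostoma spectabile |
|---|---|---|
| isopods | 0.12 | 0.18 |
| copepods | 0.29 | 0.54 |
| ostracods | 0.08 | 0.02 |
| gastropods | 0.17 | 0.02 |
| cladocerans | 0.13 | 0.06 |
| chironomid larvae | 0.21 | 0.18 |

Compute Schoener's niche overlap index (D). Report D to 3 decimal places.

Σ|p₁ᵢ − p₂ᵢ| = 0.06 + 0.25 + 0.06 + 0.15 + 0.07 + 0.03 = 0.62
D = 1 − ½ × 0.62 = 1 − 0.310 = 0.69000

0.690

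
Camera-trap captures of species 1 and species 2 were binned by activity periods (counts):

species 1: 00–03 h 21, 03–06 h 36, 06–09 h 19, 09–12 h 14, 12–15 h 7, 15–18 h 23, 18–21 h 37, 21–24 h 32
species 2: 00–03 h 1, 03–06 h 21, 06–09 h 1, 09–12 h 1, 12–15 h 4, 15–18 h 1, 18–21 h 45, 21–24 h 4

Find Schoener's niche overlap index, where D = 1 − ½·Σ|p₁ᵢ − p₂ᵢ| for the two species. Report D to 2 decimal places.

Proportions for species 1 (n=189): 21/189=0.1111, 36/189=0.1905, 19/189=0.1005, 14/189=0.0741, 7/189=0.0370, 23/189=0.1217, 37/189=0.1958, 32/189=0.1693
Proportions for species 2 (n=78): 1/78=0.0128, 21/78=0.2692, 1/78=0.0128, 1/78=0.0128, 4/78=0.0513, 1/78=0.0128, 45/78=0.5769, 4/78=0.0513
Σ|p₁ᵢ − p₂ᵢ| = 0.0983 + 0.0787 + 0.0877 + 0.0613 + 0.0143 + 0.1089 + 0.3811 + 0.1180 = 0.9483
D = 1 − ½ × 0.9483 = 1 − 0.47415 = 0.52585

0.53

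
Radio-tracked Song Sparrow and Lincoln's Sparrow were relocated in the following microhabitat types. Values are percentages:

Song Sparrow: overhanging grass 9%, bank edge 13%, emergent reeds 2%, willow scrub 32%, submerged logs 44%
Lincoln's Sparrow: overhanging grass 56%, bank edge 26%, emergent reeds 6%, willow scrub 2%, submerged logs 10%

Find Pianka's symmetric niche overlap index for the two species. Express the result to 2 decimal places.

Convert percentages to proportions (divide by 100).
Σ p₁ᵢp₂ᵢ = 0.0504 + 0.0338 + 0.0012 + 0.0064 + 0.0440 = 0.1358
Σp_1ᵢ² = 0.09² + 0.13² + 0.02² + 0.32² + 0.44² = 0.0081 + 0.0169 + 0.0004 + 0.1024 + 0.1936 = 0.3214
Σp_2ᵢ² = 0.56² + 0.26² + 0.06² + 0.02² + 0.10² = 0.3136 + 0.0676 + 0.0036 + 0.0004 + 0.0100 = 0.3952
O = 0.1358 / √(0.3214 × 0.3952) = 0.1358 / 0.35639 = 0.3810

0.38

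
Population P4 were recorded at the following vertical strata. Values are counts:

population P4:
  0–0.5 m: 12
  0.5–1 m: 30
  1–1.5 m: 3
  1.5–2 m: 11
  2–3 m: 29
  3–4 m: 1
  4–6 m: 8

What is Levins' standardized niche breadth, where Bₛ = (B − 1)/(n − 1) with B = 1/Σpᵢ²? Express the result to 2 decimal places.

0.54

Proportions for population P4 (n=94): 12/94=0.1277, 30/94=0.3191, 3/94=0.0319, 11/94=0.1170, 29/94=0.3085, 1/94=0.0106, 8/94=0.0851
Σpᵢ² = 0.1277² + 0.3191² + 0.0319² + 0.1170² + 0.3085² + 0.0106² + 0.0851² = 0.016307 + 0.101825 + 0.001018 + 0.013689 + 0.095172 + 0.000112 + 0.007242 = 0.235365
B = 1 / 0.235365 = 4.2487
Bₛ = (B − 1)/(n − 1) = (4.2487 − 1)/(7 − 1) = 3.2487/6 = 0.5415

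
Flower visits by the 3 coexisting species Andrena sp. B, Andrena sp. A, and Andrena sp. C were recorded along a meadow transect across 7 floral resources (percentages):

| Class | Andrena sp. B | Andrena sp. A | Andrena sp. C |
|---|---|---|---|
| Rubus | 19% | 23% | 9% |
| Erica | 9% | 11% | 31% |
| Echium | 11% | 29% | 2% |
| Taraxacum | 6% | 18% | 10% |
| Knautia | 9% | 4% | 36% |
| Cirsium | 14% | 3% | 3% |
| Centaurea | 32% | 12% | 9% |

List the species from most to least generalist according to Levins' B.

Convert percentages to proportions (divide by 100).
Σp_Bᵢ² = 0.19² + 0.09² + 0.11² + 0.06² + 0.09² + 0.14² + 0.32² = 0.0361 + 0.0081 + 0.0121 + 0.0036 + 0.0081 + 0.0196 + 0.1024 = 0.1900
B_B = 1 / 0.1900 = 5.2632
Σp_Aᵢ² = 0.23² + 0.11² + 0.29² + 0.18² + 0.04² + 0.03² + 0.12² = 0.0529 + 0.0121 + 0.0841 + 0.0324 + 0.0016 + 0.0009 + 0.0144 = 0.1984
B_A = 1 / 0.1984 = 5.0403
Σp_Cᵢ² = 0.09² + 0.31² + 0.02² + 0.10² + 0.36² + 0.03² + 0.09² = 0.0081 + 0.0961 + 0.0004 + 0.0100 + 0.1296 + 0.0009 + 0.0081 = 0.2532
B_C = 1 / 0.2532 = 3.9494
Ranking by B (broadest → narrowest): Andrena sp. B (5.26) > Andrena sp. A (5.04) > Andrena sp. C (3.95)

Andrena sp. B > Andrena sp. A > Andrena sp. C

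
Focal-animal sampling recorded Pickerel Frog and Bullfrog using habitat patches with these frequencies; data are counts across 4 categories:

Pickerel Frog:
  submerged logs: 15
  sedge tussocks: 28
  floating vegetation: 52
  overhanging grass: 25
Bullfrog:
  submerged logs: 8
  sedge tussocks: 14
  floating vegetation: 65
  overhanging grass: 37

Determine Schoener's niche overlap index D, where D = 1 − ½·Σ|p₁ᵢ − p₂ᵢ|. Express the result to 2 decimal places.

0.82

Proportions for Pickerel Frog (n=120): 15/120=0.1250, 28/120=0.2333, 52/120=0.4333, 25/120=0.2083
Proportions for Bullfrog (n=124): 8/124=0.0645, 14/124=0.1129, 65/124=0.5242, 37/124=0.2984
Σ|p₁ᵢ − p₂ᵢ| = 0.0605 + 0.1204 + 0.0909 + 0.0901 = 0.3619
D = 1 − ½ × 0.3619 = 1 − 0.18095 = 0.81905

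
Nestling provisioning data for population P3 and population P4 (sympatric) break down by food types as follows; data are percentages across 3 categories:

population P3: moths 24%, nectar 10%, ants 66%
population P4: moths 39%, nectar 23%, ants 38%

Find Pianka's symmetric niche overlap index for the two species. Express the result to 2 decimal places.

Convert percentages to proportions (divide by 100).
Σ p₁ᵢp₂ᵢ = 0.0936 + 0.0230 + 0.2508 = 0.3674
Σp_1ᵢ² = 0.24² + 0.10² + 0.66² = 0.0576 + 0.0100 + 0.4356 = 0.5032
Σp_2ᵢ² = 0.39² + 0.23² + 0.38² = 0.1521 + 0.0529 + 0.1444 = 0.3494
O = 0.3674 / √(0.5032 × 0.3494) = 0.3674 / 0.41931 = 0.8762

0.88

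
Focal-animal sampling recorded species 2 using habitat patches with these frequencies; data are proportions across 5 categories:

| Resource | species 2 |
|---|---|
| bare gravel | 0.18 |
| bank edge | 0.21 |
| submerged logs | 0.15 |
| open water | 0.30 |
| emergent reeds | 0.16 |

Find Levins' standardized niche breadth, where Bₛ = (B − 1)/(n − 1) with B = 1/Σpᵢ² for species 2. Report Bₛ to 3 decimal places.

Σpᵢ² = 0.18² + 0.21² + 0.15² + 0.30² + 0.16² = 0.0324 + 0.0441 + 0.0225 + 0.0900 + 0.0256 = 0.2146
B = 1 / 0.2146 = 4.65983
Bₛ = (B − 1)/(n − 1) = (4.65983 − 1)/(5 − 1) = 3.65983/4 = 0.91496

0.915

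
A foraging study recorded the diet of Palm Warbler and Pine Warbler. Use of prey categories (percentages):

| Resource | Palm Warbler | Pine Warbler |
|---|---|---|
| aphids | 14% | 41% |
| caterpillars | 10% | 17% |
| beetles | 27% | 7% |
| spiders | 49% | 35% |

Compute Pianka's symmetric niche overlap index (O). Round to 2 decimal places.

0.79

Convert percentages to proportions (divide by 100).
Σ p₁ᵢp₂ᵢ = 0.0574 + 0.0170 + 0.0189 + 0.1715 = 0.2648
Σp_1ᵢ² = 0.14² + 0.10² + 0.27² + 0.49² = 0.0196 + 0.0100 + 0.0729 + 0.2401 = 0.3426
Σp_2ᵢ² = 0.41² + 0.17² + 0.07² + 0.35² = 0.1681 + 0.0289 + 0.0049 + 0.1225 = 0.3244
O = 0.2648 / √(0.3426 × 0.3244) = 0.2648 / 0.33338 = 0.7943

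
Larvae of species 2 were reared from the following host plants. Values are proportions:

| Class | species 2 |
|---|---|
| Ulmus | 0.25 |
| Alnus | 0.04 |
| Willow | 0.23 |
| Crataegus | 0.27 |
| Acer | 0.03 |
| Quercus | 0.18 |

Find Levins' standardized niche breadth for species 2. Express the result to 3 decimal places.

Σpᵢ² = 0.25² + 0.04² + 0.23² + 0.27² + 0.03² + 0.18² = 0.0625 + 0.0016 + 0.0529 + 0.0729 + 0.0009 + 0.0324 = 0.2232
B = 1 / 0.2232 = 4.48029
Bₛ = (B − 1)/(n − 1) = (4.48029 − 1)/(6 − 1) = 3.48029/5 = 0.69606

0.696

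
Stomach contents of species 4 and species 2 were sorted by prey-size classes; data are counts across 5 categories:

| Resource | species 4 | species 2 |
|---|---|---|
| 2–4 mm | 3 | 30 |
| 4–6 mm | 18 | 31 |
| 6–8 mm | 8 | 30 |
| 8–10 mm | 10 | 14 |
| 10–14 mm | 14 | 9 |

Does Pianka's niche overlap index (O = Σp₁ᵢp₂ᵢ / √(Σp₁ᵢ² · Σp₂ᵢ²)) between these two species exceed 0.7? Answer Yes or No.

Proportions for species 4 (n=53): 3/53=0.0566, 18/53=0.3396, 8/53=0.1509, 10/53=0.1887, 14/53=0.2642
Proportions for species 2 (n=114): 30/114=0.2632, 31/114=0.2719, 30/114=0.2632, 14/114=0.1228, 9/114=0.0789
Σ p₁ᵢp₂ᵢ = 0.014897 + 0.092337 + 0.039717 + 0.023172 + 0.020845 = 0.190968
Σp_1ᵢ² = 0.0566² + 0.3396² + 0.1509² + 0.1887² + 0.2642² = 0.003204 + 0.115328 + 0.022771 + 0.035608 + 0.069802 = 0.246713
Σp_2ᵢ² = 0.2632² + 0.2719² + 0.2632² + 0.1228² + 0.0789² = 0.069274 + 0.073930 + 0.069274 + 0.015080 + 0.006225 = 0.233783
O = 0.190968 / √(0.246713 × 0.233783) = 0.190968 / 0.2401610 = 0.7952
O = 0.7952 > 0.7 → Yes.

Yes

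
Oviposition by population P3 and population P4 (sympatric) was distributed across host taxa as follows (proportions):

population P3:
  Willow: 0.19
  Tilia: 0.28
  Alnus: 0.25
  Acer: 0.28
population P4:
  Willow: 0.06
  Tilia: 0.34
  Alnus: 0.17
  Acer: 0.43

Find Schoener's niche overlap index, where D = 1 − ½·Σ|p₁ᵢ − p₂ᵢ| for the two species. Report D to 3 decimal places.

Σ|p₁ᵢ − p₂ᵢ| = 0.13 + 0.06 + 0.08 + 0.15 = 0.42
D = 1 − ½ × 0.42 = 1 − 0.210 = 0.79000

0.790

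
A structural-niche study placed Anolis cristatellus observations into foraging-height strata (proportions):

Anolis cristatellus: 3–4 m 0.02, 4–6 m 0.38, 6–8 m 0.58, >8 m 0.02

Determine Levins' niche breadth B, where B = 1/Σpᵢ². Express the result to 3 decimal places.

2.076

Σpᵢ² = 0.02² + 0.38² + 0.58² + 0.02² = 0.0004 + 0.1444 + 0.3364 + 0.0004 = 0.4816
B = 1 / 0.4816 = 2.07641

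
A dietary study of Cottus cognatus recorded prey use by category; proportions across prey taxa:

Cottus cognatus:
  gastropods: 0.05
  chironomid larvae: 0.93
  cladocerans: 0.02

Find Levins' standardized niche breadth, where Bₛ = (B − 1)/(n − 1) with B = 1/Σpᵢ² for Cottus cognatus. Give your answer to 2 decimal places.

Σpᵢ² = 0.05² + 0.93² + 0.02² = 0.0025 + 0.8649 + 0.0004 = 0.8678
B = 1 / 0.8678 = 1.1523
Bₛ = (B − 1)/(n − 1) = (1.1523 − 1)/(3 − 1) = 0.1523/2 = 0.0762

0.08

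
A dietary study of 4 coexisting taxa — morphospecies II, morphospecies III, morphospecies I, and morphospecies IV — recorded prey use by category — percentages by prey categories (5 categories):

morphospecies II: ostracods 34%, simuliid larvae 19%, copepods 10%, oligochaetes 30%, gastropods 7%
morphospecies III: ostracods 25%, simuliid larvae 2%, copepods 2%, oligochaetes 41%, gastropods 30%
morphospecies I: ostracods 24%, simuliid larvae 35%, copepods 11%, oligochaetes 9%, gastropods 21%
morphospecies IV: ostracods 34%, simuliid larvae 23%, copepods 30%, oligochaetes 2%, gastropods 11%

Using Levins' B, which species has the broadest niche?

Convert percentages to proportions (divide by 100).
Σp_IIᵢ² = 0.34² + 0.19² + 0.10² + 0.30² + 0.07² = 0.1156 + 0.0361 + 0.0100 + 0.0900 + 0.0049 = 0.2566
B_II = 1 / 0.2566 = 3.8971
Σp_IIIᵢ² = 0.25² + 0.02² + 0.02² + 0.41² + 0.30² = 0.0625 + 0.0004 + 0.0004 + 0.1681 + 0.0900 = 0.3214
B_III = 1 / 0.3214 = 3.1114
Σp_Iᵢ² = 0.24² + 0.35² + 0.11² + 0.09² + 0.21² = 0.0576 + 0.1225 + 0.0121 + 0.0081 + 0.0441 = 0.2444
B_I = 1 / 0.2444 = 4.0917
Σp_IVᵢ² = 0.34² + 0.23² + 0.30² + 0.02² + 0.11² = 0.1156 + 0.0529 + 0.0900 + 0.0004 + 0.0121 = 0.2710
B_IV = 1 / 0.2710 = 3.6900
Highest B → broadest niche (most generalist): morphospecies I (B = 4.09).

morphospecies I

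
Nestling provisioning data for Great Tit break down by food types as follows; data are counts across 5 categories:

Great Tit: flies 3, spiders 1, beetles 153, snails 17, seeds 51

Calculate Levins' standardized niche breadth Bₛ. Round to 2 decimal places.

0.23

Proportions for Great Tit (n=225): 3/225=0.0133, 1/225=0.0044, 153/225=0.6800, 17/225=0.0756, 51/225=0.2267
Σpᵢ² = 0.0133² + 0.0044² + 0.6800² + 0.0756² + 0.2267² = 0.000177 + 0.000019 + 0.462400 + 0.005715 + 0.051393 = 0.519704
B = 1 / 0.519704 = 1.9242
Bₛ = (B − 1)/(n − 1) = (1.9242 − 1)/(5 − 1) = 0.9242/4 = 0.2311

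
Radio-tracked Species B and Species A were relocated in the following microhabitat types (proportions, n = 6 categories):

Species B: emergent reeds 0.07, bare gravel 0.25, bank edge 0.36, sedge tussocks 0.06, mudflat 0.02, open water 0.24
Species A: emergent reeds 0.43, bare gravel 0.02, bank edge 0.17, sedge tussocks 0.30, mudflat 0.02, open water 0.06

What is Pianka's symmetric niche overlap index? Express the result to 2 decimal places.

0.46

Σ p₁ᵢp₂ᵢ = 0.0301 + 0.0050 + 0.0612 + 0.0180 + 0.0004 + 0.0144 = 0.1291
Σp_1ᵢ² = 0.07² + 0.25² + 0.36² + 0.06² + 0.02² + 0.24² = 0.0049 + 0.0625 + 0.1296 + 0.0036 + 0.0004 + 0.0576 = 0.2586
Σp_2ᵢ² = 0.43² + 0.02² + 0.17² + 0.30² + 0.02² + 0.06² = 0.1849 + 0.0004 + 0.0289 + 0.0900 + 0.0004 + 0.0036 = 0.3082
O = 0.1291 / √(0.2586 × 0.3082) = 0.1291 / 0.28231 = 0.4573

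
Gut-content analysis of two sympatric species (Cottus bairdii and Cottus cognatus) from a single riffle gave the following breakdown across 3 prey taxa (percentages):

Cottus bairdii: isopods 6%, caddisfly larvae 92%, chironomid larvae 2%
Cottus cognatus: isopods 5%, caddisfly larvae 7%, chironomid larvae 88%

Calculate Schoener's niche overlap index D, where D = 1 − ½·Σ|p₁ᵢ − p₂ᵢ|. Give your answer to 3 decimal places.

0.140

Convert percentages to proportions (divide by 100).
Σ|p₁ᵢ − p₂ᵢ| = 0.01 + 0.85 + 0.86 = 1.72
D = 1 − ½ × 1.72 = 1 − 0.860 = 0.14000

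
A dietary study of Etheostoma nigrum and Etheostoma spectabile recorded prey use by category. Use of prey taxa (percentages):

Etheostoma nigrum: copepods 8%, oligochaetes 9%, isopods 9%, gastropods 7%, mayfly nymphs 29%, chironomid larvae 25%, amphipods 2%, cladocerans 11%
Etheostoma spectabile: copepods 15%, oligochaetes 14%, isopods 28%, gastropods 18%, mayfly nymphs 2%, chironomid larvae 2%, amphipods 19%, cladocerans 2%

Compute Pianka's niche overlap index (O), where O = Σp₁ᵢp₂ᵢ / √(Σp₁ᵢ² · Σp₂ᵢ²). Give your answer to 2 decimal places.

Convert percentages to proportions (divide by 100).
Σ p₁ᵢp₂ᵢ = 0.0120 + 0.0126 + 0.0252 + 0.0126 + 0.0058 + 0.0050 + 0.0038 + 0.0022 = 0.0792
Σp_1ᵢ² = 0.08² + 0.09² + 0.09² + 0.07² + 0.29² + 0.25² + 0.02² + 0.11² = 0.0064 + 0.0081 + 0.0081 + 0.0049 + 0.0841 + 0.0625 + 0.0004 + 0.0121 = 0.1866
Σp_2ᵢ² = 0.15² + 0.14² + 0.28² + 0.18² + 0.02² + 0.02² + 0.19² + 0.02² = 0.0225 + 0.0196 + 0.0784 + 0.0324 + 0.0004 + 0.0004 + 0.0361 + 0.0004 = 0.1902
O = 0.0792 / √(0.1866 × 0.1902) = 0.0792 / 0.18839 = 0.4204

0.42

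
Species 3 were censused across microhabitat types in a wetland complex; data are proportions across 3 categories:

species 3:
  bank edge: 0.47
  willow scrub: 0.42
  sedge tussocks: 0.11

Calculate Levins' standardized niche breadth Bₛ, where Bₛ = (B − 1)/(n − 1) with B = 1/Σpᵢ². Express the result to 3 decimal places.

Σpᵢ² = 0.47² + 0.42² + 0.11² = 0.2209 + 0.1764 + 0.0121 = 0.4094
B = 1 / 0.4094 = 2.44260
Bₛ = (B − 1)/(n − 1) = (2.44260 − 1)/(3 − 1) = 1.44260/2 = 0.72130

0.721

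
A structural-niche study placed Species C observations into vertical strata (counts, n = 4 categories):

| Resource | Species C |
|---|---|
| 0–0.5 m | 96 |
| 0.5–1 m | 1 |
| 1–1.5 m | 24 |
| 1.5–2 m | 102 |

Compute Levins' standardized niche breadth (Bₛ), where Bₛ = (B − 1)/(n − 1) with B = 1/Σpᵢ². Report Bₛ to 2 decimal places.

Proportions for Species C (n=223): 96/223=0.4305, 1/223=0.0045, 24/223=0.1076, 102/223=0.4574
Σpᵢ² = 0.4305² + 0.0045² + 0.1076² + 0.4574² = 0.185330 + 0.000020 + 0.011578 + 0.209215 = 0.406143
B = 1 / 0.406143 = 2.4622
Bₛ = (B − 1)/(n − 1) = (2.4622 − 1)/(4 − 1) = 1.4622/3 = 0.4874

0.49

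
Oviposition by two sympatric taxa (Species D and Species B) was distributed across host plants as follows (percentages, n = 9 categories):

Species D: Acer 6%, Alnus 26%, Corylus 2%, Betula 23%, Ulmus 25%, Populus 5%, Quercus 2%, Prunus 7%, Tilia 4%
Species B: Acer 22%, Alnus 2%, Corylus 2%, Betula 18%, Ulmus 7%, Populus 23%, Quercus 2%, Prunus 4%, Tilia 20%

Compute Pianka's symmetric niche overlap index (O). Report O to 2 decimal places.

0.53

Convert percentages to proportions (divide by 100).
Σ p₁ᵢp₂ᵢ = 0.0132 + 0.0052 + 0.0004 + 0.0414 + 0.0175 + 0.0115 + 0.0004 + 0.0028 + 0.0080 = 0.1004
Σp_1ᵢ² = 0.06² + 0.26² + 0.02² + 0.23² + 0.25² + 0.05² + 0.02² + 0.07² + 0.04² = 0.0036 + 0.0676 + 0.0004 + 0.0529 + 0.0625 + 0.0025 + 0.0004 + 0.0049 + 0.0016 = 0.1964
Σp_2ᵢ² = 0.22² + 0.02² + 0.02² + 0.18² + 0.07² + 0.23² + 0.02² + 0.04² + 0.20² = 0.0484 + 0.0004 + 0.0004 + 0.0324 + 0.0049 + 0.0529 + 0.0004 + 0.0016 + 0.0400 = 0.1814
O = 0.1004 / √(0.1964 × 0.1814) = 0.1004 / 0.18875 = 0.5319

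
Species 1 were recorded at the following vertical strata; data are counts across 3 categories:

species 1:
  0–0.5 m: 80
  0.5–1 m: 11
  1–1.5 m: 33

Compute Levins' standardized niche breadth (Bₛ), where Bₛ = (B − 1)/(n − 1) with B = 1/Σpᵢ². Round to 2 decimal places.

Proportions for species 1 (n=124): 80/124=0.6452, 11/124=0.0887, 33/124=0.2661
Σpᵢ² = 0.6452² + 0.0887² + 0.2661² = 0.416283 + 0.007868 + 0.070809 = 0.494960
B = 1 / 0.494960 = 2.0204
Bₛ = (B − 1)/(n − 1) = (2.0204 − 1)/(3 − 1) = 1.0204/2 = 0.5102

0.51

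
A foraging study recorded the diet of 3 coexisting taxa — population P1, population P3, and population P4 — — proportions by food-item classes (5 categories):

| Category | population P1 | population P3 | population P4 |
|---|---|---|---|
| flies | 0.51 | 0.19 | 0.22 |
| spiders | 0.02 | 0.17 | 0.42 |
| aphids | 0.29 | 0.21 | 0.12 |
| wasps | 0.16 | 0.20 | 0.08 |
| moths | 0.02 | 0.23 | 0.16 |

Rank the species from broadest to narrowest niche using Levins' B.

population P3 > population P4 > population P1

Σp_P1ᵢ² = 0.51² + 0.02² + 0.29² + 0.16² + 0.02² = 0.2601 + 0.0004 + 0.0841 + 0.0256 + 0.0004 = 0.3706
B_P1 = 1 / 0.3706 = 2.6983
Σp_P3ᵢ² = 0.19² + 0.17² + 0.21² + 0.20² + 0.23² = 0.0361 + 0.0289 + 0.0441 + 0.0400 + 0.0529 = 0.2020
B_P3 = 1 / 0.2020 = 4.9505
Σp_P4ᵢ² = 0.22² + 0.42² + 0.12² + 0.08² + 0.16² = 0.0484 + 0.1764 + 0.0144 + 0.0064 + 0.0256 = 0.2712
B_P4 = 1 / 0.2712 = 3.6873
Ranking by B (broadest → narrowest): population P3 (4.95) > population P4 (3.69) > population P1 (2.70)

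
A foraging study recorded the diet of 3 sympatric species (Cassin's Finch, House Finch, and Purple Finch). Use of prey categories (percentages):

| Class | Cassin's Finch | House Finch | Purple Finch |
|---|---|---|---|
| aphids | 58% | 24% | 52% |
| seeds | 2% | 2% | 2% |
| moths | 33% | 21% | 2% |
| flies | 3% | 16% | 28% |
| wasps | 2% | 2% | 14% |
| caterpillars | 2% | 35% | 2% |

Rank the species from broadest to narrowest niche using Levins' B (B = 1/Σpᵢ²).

Convert percentages to proportions (divide by 100).
Σp_Cassᵢ² = 0.58² + 0.02² + 0.33² + 0.03² + 0.02² + 0.02² = 0.3364 + 0.0004 + 0.1089 + 0.0009 + 0.0004 + 0.0004 = 0.4474
B_Cass = 1 / 0.4474 = 2.2351
Σp_Housᵢ² = 0.24² + 0.02² + 0.21² + 0.16² + 0.02² + 0.35² = 0.0576 + 0.0004 + 0.0441 + 0.0256 + 0.0004 + 0.1225 = 0.2506
B_Hous = 1 / 0.2506 = 3.9904
Σp_Purpᵢ² = 0.52² + 0.02² + 0.02² + 0.28² + 0.14² + 0.02² = 0.2704 + 0.0004 + 0.0004 + 0.0784 + 0.0196 + 0.0004 = 0.3696
B_Purp = 1 / 0.3696 = 2.7056
Ranking by B (broadest → narrowest): House Finch (3.99) > Purple Finch (2.71) > Cassin's Finch (2.24)

House Finch > Purple Finch > Cassin's Finch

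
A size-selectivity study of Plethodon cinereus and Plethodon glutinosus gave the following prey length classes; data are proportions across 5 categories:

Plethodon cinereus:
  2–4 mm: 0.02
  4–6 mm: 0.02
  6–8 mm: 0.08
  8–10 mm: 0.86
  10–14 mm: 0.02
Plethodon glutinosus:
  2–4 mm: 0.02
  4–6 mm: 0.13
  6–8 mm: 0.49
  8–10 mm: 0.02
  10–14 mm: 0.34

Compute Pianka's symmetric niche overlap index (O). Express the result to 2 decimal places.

Σ p₁ᵢp₂ᵢ = 0.0004 + 0.0026 + 0.0392 + 0.0172 + 0.0068 = 0.0662
Σp_1ᵢ² = 0.02² + 0.02² + 0.08² + 0.86² + 0.02² = 0.0004 + 0.0004 + 0.0064 + 0.7396 + 0.0004 = 0.7472
Σp_2ᵢ² = 0.02² + 0.13² + 0.49² + 0.02² + 0.34² = 0.0004 + 0.0169 + 0.2401 + 0.0004 + 0.1156 = 0.3734
O = 0.0662 / √(0.7472 × 0.3734) = 0.0662 / 0.52821 = 0.1253

0.13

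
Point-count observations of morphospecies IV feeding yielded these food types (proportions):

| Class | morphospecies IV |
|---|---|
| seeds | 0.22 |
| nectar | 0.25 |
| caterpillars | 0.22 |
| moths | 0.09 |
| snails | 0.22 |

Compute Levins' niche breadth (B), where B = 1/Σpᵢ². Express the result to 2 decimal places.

Σpᵢ² = 0.22² + 0.25² + 0.22² + 0.09² + 0.22² = 0.0484 + 0.0625 + 0.0484 + 0.0081 + 0.0484 = 0.2158
B = 1 / 0.2158 = 4.6339

4.63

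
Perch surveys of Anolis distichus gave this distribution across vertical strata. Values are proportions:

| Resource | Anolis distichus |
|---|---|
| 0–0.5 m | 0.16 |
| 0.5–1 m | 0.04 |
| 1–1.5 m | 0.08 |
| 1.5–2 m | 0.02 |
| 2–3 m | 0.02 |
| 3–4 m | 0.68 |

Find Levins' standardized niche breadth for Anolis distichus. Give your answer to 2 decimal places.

0.20

Σpᵢ² = 0.16² + 0.04² + 0.08² + 0.02² + 0.02² + 0.68² = 0.0256 + 0.0016 + 0.0064 + 0.0004 + 0.0004 + 0.4624 = 0.4968
B = 1 / 0.4968 = 2.0129
Bₛ = (B − 1)/(n − 1) = (2.0129 − 1)/(6 − 1) = 1.0129/5 = 0.2026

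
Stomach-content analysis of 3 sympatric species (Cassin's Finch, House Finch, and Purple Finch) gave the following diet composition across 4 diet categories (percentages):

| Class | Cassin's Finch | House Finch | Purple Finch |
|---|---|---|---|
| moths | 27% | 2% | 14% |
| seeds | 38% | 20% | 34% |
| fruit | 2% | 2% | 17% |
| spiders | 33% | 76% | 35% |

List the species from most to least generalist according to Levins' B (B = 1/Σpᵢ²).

Convert percentages to proportions (divide by 100).
Σp_Cassᵢ² = 0.27² + 0.38² + 0.02² + 0.33² = 0.0729 + 0.1444 + 0.0004 + 0.1089 = 0.3266
B_Cass = 1 / 0.3266 = 3.0618
Σp_Housᵢ² = 0.02² + 0.20² + 0.02² + 0.76² = 0.0004 + 0.0400 + 0.0004 + 0.5776 = 0.6184
B_Hous = 1 / 0.6184 = 1.6171
Σp_Purpᵢ² = 0.14² + 0.34² + 0.17² + 0.35² = 0.0196 + 0.1156 + 0.0289 + 0.1225 = 0.2866
B_Purp = 1 / 0.2866 = 3.4892
Ranking by B (broadest → narrowest): Purple Finch (3.49) > Cassin's Finch (3.06) > House Finch (1.62)

Purple Finch > Cassin's Finch > House Finch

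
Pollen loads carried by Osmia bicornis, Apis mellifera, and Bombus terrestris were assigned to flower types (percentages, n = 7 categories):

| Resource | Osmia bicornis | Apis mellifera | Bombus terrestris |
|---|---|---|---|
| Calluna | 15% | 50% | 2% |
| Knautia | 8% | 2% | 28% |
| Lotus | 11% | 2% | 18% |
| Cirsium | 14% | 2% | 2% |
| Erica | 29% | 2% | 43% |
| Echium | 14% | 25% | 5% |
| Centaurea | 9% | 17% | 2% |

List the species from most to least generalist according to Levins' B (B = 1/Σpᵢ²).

Convert percentages to proportions (divide by 100).
Σp_bicoᵢ² = 0.15² + 0.08² + 0.11² + 0.14² + 0.29² + 0.14² + 0.09² = 0.0225 + 0.0064 + 0.0121 + 0.0196 + 0.0841 + 0.0196 + 0.0081 = 0.1724
B_bico = 1 / 0.1724 = 5.8005
Σp_mellᵢ² = 0.50² + 0.02² + 0.02² + 0.02² + 0.02² + 0.25² + 0.17² = 0.2500 + 0.0004 + 0.0004 + 0.0004 + 0.0004 + 0.0625 + 0.0289 = 0.3430
B_mell = 1 / 0.3430 = 2.9155
Σp_terrᵢ² = 0.02² + 0.28² + 0.18² + 0.02² + 0.43² + 0.05² + 0.02² = 0.0004 + 0.0784 + 0.0324 + 0.0004 + 0.1849 + 0.0025 + 0.0004 = 0.2994
B_terr = 1 / 0.2994 = 3.3400
Ranking by B (broadest → narrowest): Osmia bicornis (5.80) > Bombus terrestris (3.34) > Apis mellifera (2.92)

Osmia bicornis > Bombus terrestris > Apis mellifera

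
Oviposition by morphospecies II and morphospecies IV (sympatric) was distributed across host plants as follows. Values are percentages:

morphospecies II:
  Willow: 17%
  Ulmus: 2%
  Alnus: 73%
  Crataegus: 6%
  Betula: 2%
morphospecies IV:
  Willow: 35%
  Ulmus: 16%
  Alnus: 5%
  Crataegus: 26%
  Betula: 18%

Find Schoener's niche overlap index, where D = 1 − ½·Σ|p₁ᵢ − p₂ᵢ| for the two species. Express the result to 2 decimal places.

0.32

Convert percentages to proportions (divide by 100).
Σ|p₁ᵢ − p₂ᵢ| = 0.18 + 0.14 + 0.68 + 0.20 + 0.16 = 1.36
D = 1 − ½ × 1.36 = 1 − 0.680 = 0.3200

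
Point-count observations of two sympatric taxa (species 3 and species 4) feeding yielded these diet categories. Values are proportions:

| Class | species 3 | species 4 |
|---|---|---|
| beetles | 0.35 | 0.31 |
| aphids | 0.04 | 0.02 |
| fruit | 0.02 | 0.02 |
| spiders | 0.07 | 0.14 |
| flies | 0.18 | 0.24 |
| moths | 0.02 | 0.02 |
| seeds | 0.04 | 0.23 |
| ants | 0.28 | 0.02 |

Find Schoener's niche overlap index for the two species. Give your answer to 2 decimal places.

0.68

Σ|p₁ᵢ − p₂ᵢ| = 0.04 + 0.02 + 0.00 + 0.07 + 0.06 + 0.00 + 0.19 + 0.26 = 0.64
D = 1 − ½ × 0.64 = 1 − 0.320 = 0.6800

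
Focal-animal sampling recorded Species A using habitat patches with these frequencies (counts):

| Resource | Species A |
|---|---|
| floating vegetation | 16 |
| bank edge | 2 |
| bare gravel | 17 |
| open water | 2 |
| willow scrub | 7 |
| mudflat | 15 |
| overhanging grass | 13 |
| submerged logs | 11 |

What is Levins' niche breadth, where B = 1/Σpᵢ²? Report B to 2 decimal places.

Proportions for Species A (n=83): 16/83=0.1928, 2/83=0.0241, 17/83=0.2048, 2/83=0.0241, 7/83=0.0843, 15/83=0.1807, 13/83=0.1566, 11/83=0.1325
Σpᵢ² = 0.1928² + 0.0241² + 0.2048² + 0.0241² + 0.0843² + 0.1807² + 0.1566² + 0.1325² = 0.037172 + 0.000581 + 0.041943 + 0.000581 + 0.007106 + 0.032652 + 0.024524 + 0.017556 = 0.162115
B = 1 / 0.162115 = 6.1685

6.17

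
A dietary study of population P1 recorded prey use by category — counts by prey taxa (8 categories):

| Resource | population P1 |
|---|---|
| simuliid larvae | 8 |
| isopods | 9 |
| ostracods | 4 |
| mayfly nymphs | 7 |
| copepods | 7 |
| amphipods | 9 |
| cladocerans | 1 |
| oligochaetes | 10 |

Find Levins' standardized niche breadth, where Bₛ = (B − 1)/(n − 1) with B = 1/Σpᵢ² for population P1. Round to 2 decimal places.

0.84

Proportions for population P1 (n=55): 8/55=0.1455, 9/55=0.1636, 4/55=0.0727, 7/55=0.1273, 7/55=0.1273, 9/55=0.1636, 1/55=0.0182, 10/55=0.1818
Σpᵢ² = 0.1455² + 0.1636² + 0.0727² + 0.1273² + 0.1273² + 0.1636² + 0.0182² + 0.1818² = 0.021170 + 0.026765 + 0.005285 + 0.016205 + 0.016205 + 0.026765 + 0.000331 + 0.033051 = 0.145777
B = 1 / 0.145777 = 6.8598
Bₛ = (B − 1)/(n − 1) = (6.8598 − 1)/(8 − 1) = 5.8598/7 = 0.8371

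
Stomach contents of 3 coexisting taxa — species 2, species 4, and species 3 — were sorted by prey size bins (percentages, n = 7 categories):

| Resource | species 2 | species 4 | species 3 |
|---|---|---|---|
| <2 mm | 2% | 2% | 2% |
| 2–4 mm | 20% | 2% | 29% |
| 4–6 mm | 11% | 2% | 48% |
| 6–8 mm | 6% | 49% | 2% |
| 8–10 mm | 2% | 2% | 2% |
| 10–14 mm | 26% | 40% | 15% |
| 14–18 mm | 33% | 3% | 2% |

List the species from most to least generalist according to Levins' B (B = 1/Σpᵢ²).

Convert percentages to proportions (divide by 100).
Σp_2ᵢ² = 0.02² + 0.20² + 0.11² + 0.06² + 0.02² + 0.26² + 0.33² = 0.0004 + 0.0400 + 0.0121 + 0.0036 + 0.0004 + 0.0676 + 0.1089 = 0.2330
B_2 = 1 / 0.2330 = 4.2918
Σp_4ᵢ² = 0.02² + 0.02² + 0.02² + 0.49² + 0.02² + 0.40² + 0.03² = 0.0004 + 0.0004 + 0.0004 + 0.2401 + 0.0004 + 0.1600 + 0.0009 = 0.4026
B_4 = 1 / 0.4026 = 2.4839
Σp_3ᵢ² = 0.02² + 0.29² + 0.48² + 0.02² + 0.02² + 0.15² + 0.02² = 0.0004 + 0.0841 + 0.2304 + 0.0004 + 0.0004 + 0.0225 + 0.0004 = 0.3386
B_3 = 1 / 0.3386 = 2.9533
Ranking by B (broadest → narrowest): species 2 (4.29) > species 3 (2.95) > species 4 (2.48)

species 2 > species 3 > species 4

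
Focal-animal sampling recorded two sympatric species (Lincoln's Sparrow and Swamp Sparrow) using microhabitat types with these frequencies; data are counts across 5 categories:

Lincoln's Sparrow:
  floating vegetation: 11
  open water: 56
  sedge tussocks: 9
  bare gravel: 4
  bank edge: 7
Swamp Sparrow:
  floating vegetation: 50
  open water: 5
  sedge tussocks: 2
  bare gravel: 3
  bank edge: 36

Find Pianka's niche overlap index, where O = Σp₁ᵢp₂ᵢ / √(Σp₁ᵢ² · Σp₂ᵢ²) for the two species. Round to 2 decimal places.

0.31

Proportions for Lincoln's Sparrow (n=87): 11/87=0.1264, 56/87=0.6437, 9/87=0.1034, 4/87=0.0460, 7/87=0.0805
Proportions for Swamp Sparrow (n=96): 50/96=0.5208, 5/96=0.0521, 2/96=0.0208, 3/96=0.0313, 36/96=0.3750
Σ p₁ᵢp₂ᵢ = 0.065829 + 0.033537 + 0.002151 + 0.001440 + 0.030188 = 0.133145
Σp_1ᵢ² = 0.1264² + 0.6437² + 0.1034² + 0.0460² + 0.0805² = 0.015977 + 0.414350 + 0.010692 + 0.002116 + 0.006480 = 0.449615
Σp_2ᵢ² = 0.5208² + 0.0521² + 0.0208² + 0.0313² + 0.3750² = 0.271233 + 0.002714 + 0.000433 + 0.000980 + 0.140625 = 0.415985
O = 0.133145 / √(0.449615 × 0.415985) = 0.133145 / 0.4324732 = 0.3079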